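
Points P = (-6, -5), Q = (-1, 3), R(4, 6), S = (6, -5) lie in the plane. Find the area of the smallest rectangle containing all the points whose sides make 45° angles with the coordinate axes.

In coordinates u = x + y, v = x − y the rectangle is axis-aligned; the map (x,y)→(u,v) scales areas by 2.
u-values: -11, 2, 10, 1; range = 10 − (-11) = 21.
v-values: -1, -4, -2, 11; range = 11 − (-4) = 15.
Area = (21 × 15) / 2 = 157.5.

157.5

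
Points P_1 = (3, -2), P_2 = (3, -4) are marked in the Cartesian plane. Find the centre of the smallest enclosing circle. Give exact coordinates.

The smallest circle enclosing two points has them as diameter endpoints.
Centre = midpoint = (3, -3); r² = |P_1P_2|²/4 = 4/4 = 1.
Centre = (3, -3).

(3, -3)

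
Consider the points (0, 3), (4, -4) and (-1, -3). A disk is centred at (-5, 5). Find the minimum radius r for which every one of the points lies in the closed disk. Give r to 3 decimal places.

The required radius is the distance from (-5, 5) to the farthest point.
Squared distances: 29, 162, 80.
Maximum is 162, attained at (4, -4).
r = √162 ≈ 12.728.

12.728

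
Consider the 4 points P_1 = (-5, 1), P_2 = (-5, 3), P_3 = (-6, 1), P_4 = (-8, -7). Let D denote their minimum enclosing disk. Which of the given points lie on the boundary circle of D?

The minimum enclosing circle of a finite set is fixed by two of the points (as a diameter) or three (as a circumcircle).
The farthest pair is P_2–P_4 with squared distance 109. The circle on this segment as diameter has centre (-6.5, -2) and r² = 109/4 = 27.25.
Check P_1: distance² to centre = 11.25 ≤ 27.25, so it lies inside.
All remaining points lie in this disk, and no smaller disk contains both endpoints, so this is the minimum enclosing circle.
The points at distance exactly r from the centre are P_2, P_4 — 2 points.

P_2, P_4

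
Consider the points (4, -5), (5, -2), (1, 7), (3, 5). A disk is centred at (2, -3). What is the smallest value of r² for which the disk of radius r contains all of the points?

The required radius is the distance from (2, -3) to the farthest point.
Squared distances: 8, 10, 101, 65.
Maximum is 101, attained at (1, 7).

101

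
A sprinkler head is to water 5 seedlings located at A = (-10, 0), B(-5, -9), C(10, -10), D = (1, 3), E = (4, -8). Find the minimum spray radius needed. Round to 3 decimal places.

By Welzl's lemma the MEC is supported by two points (diametrically opposite) or three points (on a circumcircle).
The farthest pair is A–C with squared distance 500. The circle on this segment as diameter has centre (0, -5) and r² = 500/4 = 125.
Check B: distance² to centre = 41 ≤ 125, so it lies inside.
All remaining points lie in this disk, and no smaller disk contains both endpoints, so this is the minimum enclosing circle.
r = √125 ≈ 11.180.

11.180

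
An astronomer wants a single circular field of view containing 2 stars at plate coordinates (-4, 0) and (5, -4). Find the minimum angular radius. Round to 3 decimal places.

The smallest circle enclosing two points has them as diameter endpoints.
Centre = midpoint = (0.5, -2); r² = |(-4, 0)−(5, -4)|²/4 = 97/4 = 24.25.
r = √(24.25) ≈ 4.924.

4.924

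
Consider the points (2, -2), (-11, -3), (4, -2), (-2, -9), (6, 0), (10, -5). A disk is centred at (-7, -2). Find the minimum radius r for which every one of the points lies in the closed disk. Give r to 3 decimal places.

17.263

The required radius is the distance from (-7, -2) to the farthest point.
Squared distances: 81, 17, 121, 74, 173, 298.
Maximum is 298, attained at (10, -5).
r = √298 ≈ 17.263.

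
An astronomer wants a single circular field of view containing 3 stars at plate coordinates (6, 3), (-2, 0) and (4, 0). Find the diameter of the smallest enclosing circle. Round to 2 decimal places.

8.54

Call the three points A, B, C in the order given.
Side lengths²: AB² = 73, AC² = 13, BC² = 36.
Since AB² = 73 ≥ 36 + 13 = 49, the angle opposite AB is not acute, so the smallest enclosing circle has AB as diameter.
Centre = midpoint of AB = (2, 1.5), r² = 73/4 = 18.25.
Diameter = 2r = 2√(18.25) ≈ 8.54.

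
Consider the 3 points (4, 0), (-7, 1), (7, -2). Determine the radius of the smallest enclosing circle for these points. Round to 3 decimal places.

7.159

Call the three points A, B, C in the order given.
Side lengths²: AB² = 122, AC² = 13, BC² = 205.
Since BC² = 205 ≥ 122 + 13 = 135, the angle opposite BC is not acute, so the smallest enclosing circle has BC as diameter.
Centre = midpoint of BC = (0, -0.5), r² = 205/4 = 51.25.
r = √(51.25) ≈ 7.159.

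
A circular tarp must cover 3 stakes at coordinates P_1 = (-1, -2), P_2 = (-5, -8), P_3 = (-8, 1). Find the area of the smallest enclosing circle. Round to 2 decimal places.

73.11

Side lengths²: P_1P_2² = 52, P_1P_3² = 58, P_2P_3² = 90.
Since P_2P_3² = 90 < 58 + 52 = 110, the triangle is acute, so the smallest enclosing circle is the circumcircle.
Circumcentre = (-17/3, -29/9), r² = 1885/81.
Area = π·r² = π·1885/81 ≈ 73.11.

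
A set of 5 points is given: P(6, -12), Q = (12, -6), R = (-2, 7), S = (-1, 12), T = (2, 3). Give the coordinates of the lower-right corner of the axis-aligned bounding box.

(12, -12)

x-range [-2, 12], y-range [-12, 12].
The lower-right corner is (12, -12).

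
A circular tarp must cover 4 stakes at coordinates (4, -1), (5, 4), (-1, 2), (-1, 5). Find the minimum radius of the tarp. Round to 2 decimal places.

A smallest enclosing disk is always determined by at most three of the input points on its boundary.
The minimum enclosing circle is determined by three boundary points: (4, -1), (5, 4), (-1, 5).
Their circumcentre is (99/62, 129/62) with r² = 29341/1922.
The farthest remaining point (-1, 2) is at distance² 12973/1922 ≤ 29341/1922.
r = √(29341/1922) ≈ 3.91.

3.91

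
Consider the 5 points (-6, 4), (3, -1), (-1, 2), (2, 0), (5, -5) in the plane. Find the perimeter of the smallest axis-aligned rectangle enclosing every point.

Width = max x − min x = 5 − (-6) = 11.
Height = max y − min y = 4 − (-5) = 9.
Perimeter = 2(11 + 9) = 40.

40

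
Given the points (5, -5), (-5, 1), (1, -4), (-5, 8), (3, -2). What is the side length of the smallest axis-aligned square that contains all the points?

13

The bounding box has width 10 and height 13.
An axis-aligned square enclosing the set must have side ≥ max(width, height).
So the minimum side is max(10, 13) = 13.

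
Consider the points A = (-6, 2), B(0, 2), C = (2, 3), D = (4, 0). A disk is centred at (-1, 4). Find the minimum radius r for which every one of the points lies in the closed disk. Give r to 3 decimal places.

The required radius is the distance from (-1, 4) to the farthest point.
Squared distances: 29, 5, 10, 41.
Maximum is 41, attained at D.
r = √41 ≈ 6.403.

6.403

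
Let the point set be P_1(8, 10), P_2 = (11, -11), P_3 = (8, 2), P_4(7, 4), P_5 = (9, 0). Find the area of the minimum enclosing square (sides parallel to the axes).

The bounding box has width 4 and height 21.
An axis-aligned square enclosing the set must have side ≥ max(width, height).
So the minimum side is max(4, 21) = 21.
Area = 21² = 441.

441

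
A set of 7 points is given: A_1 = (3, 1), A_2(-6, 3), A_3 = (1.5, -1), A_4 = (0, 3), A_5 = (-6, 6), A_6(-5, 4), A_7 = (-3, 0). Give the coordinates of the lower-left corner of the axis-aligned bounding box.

x-range [-6, 3], y-range [-1, 6].
The lower-left corner is (-6, -1).

(-6, -1)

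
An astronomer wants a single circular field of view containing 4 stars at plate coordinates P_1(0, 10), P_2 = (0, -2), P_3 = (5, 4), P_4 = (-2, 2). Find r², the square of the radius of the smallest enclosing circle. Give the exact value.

By Welzl's lemma the MEC is supported by two points (diametrically opposite) or three points (on a circumcircle).
The farthest pair is P_1–P_2 with squared distance 144. The circle on this segment as diameter has centre (0, 4) and r² = 144/4 = 36.
Check P_3: distance² to centre = 25 ≤ 36, so it lies inside.
All remaining points lie in this disk, and no smaller disk contains both endpoints, so this is the minimum enclosing circle.

36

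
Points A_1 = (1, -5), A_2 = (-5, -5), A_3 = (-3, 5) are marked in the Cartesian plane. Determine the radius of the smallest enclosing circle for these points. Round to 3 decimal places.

5.492

Side lengths²: A_1A_2² = 36, A_1A_3² = 116, A_2A_3² = 104.
Since A_1A_3² = 116 < 104 + 36 = 140, the triangle is acute, so the smallest enclosing circle is the circumcircle.
Circumcentre = (-2, -0.4), r² = 30.16.
r = √(30.16) ≈ 5.492.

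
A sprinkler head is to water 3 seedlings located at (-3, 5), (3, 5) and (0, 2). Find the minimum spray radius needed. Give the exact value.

3

Call the three points A, B, C in the order given.
Side lengths²: AB² = 36, AC² = 18, BC² = 18.
Since AB² = 36 ≥ 18 + 18 = 36, the angle opposite AB is not acute, so the smallest enclosing circle has AB as diameter.
Centre = midpoint of AB = (0, 5), r² = 36/4 = 9.
r = √9 = 3.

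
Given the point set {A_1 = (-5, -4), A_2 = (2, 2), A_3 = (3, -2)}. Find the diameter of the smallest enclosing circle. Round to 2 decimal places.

9.22

Side lengths²: A_1A_2² = 85, A_1A_3² = 68, A_2A_3² = 17.
Since A_1A_2² = 85 ≥ 68 + 17 = 85, the angle opposite A_1A_2 is not acute, so the smallest enclosing circle has A_1A_2 as diameter.
Centre = midpoint of A_1A_2 = (-1.5, -1), r² = 85/4 = 21.25.
Diameter = 2r = 2√(21.25) ≈ 9.22.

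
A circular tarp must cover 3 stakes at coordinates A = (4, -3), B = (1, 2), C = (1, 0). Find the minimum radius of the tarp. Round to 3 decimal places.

Side lengths²: AB² = 34, AC² = 18, BC² = 4.
Since AB² = 34 ≥ 18 + 4 = 22, the angle opposite AB is not acute, so the smallest enclosing circle has AB as diameter.
Centre = midpoint of AB = (2.5, -0.5), r² = 34/4 = 8.5.
r = √(8.5) ≈ 2.915.

2.915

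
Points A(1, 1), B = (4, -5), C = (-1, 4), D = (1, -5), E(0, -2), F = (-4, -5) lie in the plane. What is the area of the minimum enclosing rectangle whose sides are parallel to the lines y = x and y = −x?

84

In coordinates u = x + y, v = x − y the rectangle is axis-aligned; the map (x,y)→(u,v) scales areas by 2.
u-values: 2, -1, 3, -4, -2, -9; range = 3 − (-9) = 12.
v-values: 0, 9, -5, 6, 2, 1; range = 9 − (-5) = 14.
Area = (12 × 14) / 2 = 84.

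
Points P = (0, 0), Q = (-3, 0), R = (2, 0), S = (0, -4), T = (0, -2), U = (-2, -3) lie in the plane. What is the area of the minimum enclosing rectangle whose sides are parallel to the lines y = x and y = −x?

24.5

In coordinates u = x + y, v = x − y the rectangle is axis-aligned; the map (x,y)→(u,v) scales areas by 2.
u-values: 0, -3, 2, -4, -2, -5; range = 2 − (-5) = 7.
v-values: 0, -3, 2, 4, 2, 1; range = 4 − (-3) = 7.
Area = (7 × 7) / 2 = 24.5.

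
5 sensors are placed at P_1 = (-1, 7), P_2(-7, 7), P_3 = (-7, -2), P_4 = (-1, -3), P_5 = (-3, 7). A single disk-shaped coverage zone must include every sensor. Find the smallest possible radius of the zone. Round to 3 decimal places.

5.831

A smallest enclosing disk is always determined by at most three of the input points on its boundary.
The farthest pair is P_2–P_4 with squared distance 136. The circle on this segment as diameter has centre (-4, 2) and r² = 136/4 = 34.
Check P_1: distance² to centre = 34 ≤ 34, so it lies inside.
All remaining points lie in this disk, and no smaller disk contains both endpoints, so this is the minimum enclosing circle.
r = √34 ≈ 5.831.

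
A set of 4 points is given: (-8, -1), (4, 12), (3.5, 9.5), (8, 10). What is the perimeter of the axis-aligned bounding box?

Width = max x − min x = 8 − (-8) = 16.
Height = max y − min y = 12 − (-1) = 13.
Perimeter = 2(16 + 13) = 58.

58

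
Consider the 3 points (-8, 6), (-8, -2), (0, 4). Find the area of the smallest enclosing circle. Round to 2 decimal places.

83.45

Call the three points A, B, C in the order given.
Side lengths²: AB² = 64, AC² = 68, BC² = 100.
Since BC² = 100 < 68 + 64 = 132, the triangle is acute, so the smallest enclosing circle is the circumcircle.
Circumcentre = (-4.75, 2), r² = 26.5625.
Area = π·r² = π·26.5625 ≈ 83.45.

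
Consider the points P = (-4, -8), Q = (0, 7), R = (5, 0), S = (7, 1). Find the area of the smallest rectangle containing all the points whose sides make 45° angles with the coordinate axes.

In coordinates u = x + y, v = x − y the rectangle is axis-aligned; the map (x,y)→(u,v) scales areas by 2.
u-values: -12, 7, 5, 8; range = 8 − (-12) = 20.
v-values: 4, -7, 5, 6; range = 6 − (-7) = 13.
Area = (20 × 13) / 2 = 130.

130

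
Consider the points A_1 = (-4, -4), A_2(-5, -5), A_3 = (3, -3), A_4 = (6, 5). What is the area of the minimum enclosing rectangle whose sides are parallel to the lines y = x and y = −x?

In coordinates u = x + y, v = x − y the rectangle is axis-aligned; the map (x,y)→(u,v) scales areas by 2.
u-values: -8, -10, 0, 11; range = 11 − (-10) = 21.
v-values: 0, 0, 6, 1; range = 6 − 0 = 6.
Area = (21 × 6) / 2 = 63.

63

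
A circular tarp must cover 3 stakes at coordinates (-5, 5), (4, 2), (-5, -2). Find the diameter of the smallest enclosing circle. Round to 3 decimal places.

10.382

Call the three points A, B, C in the order given.
Side lengths²: AB² = 90, AC² = 49, BC² = 97.
Since BC² = 97 < 90 + 49 = 139, the triangle is acute, so the smallest enclosing circle is the circumcircle.
Circumcentre = (-7/6, 1.5), r² = 485/18.
Diameter = 2r = 2√(485/18) ≈ 10.382.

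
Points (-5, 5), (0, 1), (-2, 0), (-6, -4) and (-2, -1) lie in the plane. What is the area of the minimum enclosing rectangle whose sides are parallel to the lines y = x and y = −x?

49.5

In coordinates u = x + y, v = x − y the rectangle is axis-aligned; the map (x,y)→(u,v) scales areas by 2.
u-values: 0, 1, -2, -10, -3; range = 1 − (-10) = 11.
v-values: -10, -1, -2, -2, -1; range = -1 − (-10) = 9.
Area = (11 × 9) / 2 = 49.5.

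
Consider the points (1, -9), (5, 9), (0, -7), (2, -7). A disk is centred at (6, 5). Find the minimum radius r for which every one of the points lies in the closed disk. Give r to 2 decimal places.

The required radius is the distance from (6, 5) to the farthest point.
Squared distances: 221, 17, 180, 160.
Maximum is 221, attained at (1, -9).
r = √221 ≈ 14.87.

14.87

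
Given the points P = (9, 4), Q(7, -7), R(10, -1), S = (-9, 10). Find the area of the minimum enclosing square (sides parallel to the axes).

361

The bounding box has width 19 and height 17.
An axis-aligned square enclosing the set must have side ≥ max(width, height).
So the minimum side is max(19, 17) = 19.
Area = 19² = 361.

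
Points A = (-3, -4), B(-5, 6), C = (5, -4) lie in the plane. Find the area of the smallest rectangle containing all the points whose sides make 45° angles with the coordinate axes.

In coordinates u = x + y, v = x − y the rectangle is axis-aligned; the map (x,y)→(u,v) scales areas by 2.
u-values: -7, 1, 1; range = 1 − (-7) = 8.
v-values: 1, -11, 9; range = 9 − (-11) = 20.
Area = (8 × 20) / 2 = 80.

80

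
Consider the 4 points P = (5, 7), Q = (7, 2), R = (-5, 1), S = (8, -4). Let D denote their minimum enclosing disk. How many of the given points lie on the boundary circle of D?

A smallest enclosing disk is always determined by at most three of the input points on its boundary.
The minimum enclosing circle is determined by three boundary points: P, R, S.
Their circumcentre is (2.203125, 0.328125) with r² = 52.3364257812.
The farthest remaining point Q is at distance² 25.8051757812 ≤ 52.3364257812.
The points at distance exactly r from the centre are P, R, S — 3 points.

3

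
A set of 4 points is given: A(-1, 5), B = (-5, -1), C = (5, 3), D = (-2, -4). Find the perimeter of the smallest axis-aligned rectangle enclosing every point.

Width = max x − min x = 5 − (-5) = 10.
Height = max y − min y = 5 − (-4) = 9.
Perimeter = 2(10 + 9) = 38.

38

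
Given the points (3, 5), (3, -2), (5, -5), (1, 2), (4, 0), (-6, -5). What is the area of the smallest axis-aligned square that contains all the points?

The bounding box has width 11 and height 10.
An axis-aligned square enclosing the set must have side ≥ max(width, height).
So the minimum side is max(11, 10) = 11.
Area = 11² = 121.

121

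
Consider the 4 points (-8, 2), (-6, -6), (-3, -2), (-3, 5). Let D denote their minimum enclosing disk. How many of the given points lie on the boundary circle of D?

2

By Welzl's lemma the MEC is supported by two points (diametrically opposite) or three points (on a circumcircle).
The farthest pair is (-6, -6)–(-3, 5) with squared distance 130. The circle on this segment as diameter has centre (-4.5, -0.5) and r² = 130/4 = 32.5.
Check (-8, 2): distance² to centre = 18.5 ≤ 32.5, so it lies inside.
All remaining points lie in this disk, and no smaller disk contains both endpoints, so this is the minimum enclosing circle.
The points at distance exactly r from the centre are (-6, -6), (-3, 5) — 2 points.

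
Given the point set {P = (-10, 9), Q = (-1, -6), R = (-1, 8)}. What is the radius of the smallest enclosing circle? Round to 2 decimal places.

8.75

Side lengths²: PQ² = 306, PR² = 82, QR² = 196.
Since PQ² = 306 ≥ 196 + 82 = 278, the angle opposite PQ is not acute, so the smallest enclosing circle has PQ as diameter.
Centre = midpoint of PQ = (-5.5, 1.5), r² = 306/4 = 76.5.
r = √(76.5) ≈ 8.75.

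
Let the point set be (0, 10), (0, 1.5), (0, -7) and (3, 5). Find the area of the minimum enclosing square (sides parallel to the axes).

The bounding box has width 3 and height 17.
An axis-aligned square enclosing the set must have side ≥ max(width, height).
So the minimum side is max(3, 17) = 17.
Area = 17² = 289.

289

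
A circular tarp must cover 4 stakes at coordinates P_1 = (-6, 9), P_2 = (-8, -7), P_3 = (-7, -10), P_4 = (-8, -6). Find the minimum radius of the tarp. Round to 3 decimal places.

9.513

The minimum enclosing circle of a finite set is fixed by two of the points (as a diameter) or three (as a circumcircle).
The farthest pair is P_1–P_3 with squared distance 362. The circle on this segment as diameter has centre (-6.5, -0.5) and r² = 362/4 = 90.5.
Check P_2: distance² to centre = 44.5 ≤ 90.5, so it lies inside.
All remaining points lie in this disk, and no smaller disk contains both endpoints, so this is the minimum enclosing circle.
r = √(90.5) ≈ 9.513.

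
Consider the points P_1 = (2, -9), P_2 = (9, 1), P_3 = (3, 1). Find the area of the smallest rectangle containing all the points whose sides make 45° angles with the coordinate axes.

76.5

In coordinates u = x + y, v = x − y the rectangle is axis-aligned; the map (x,y)→(u,v) scales areas by 2.
u-values: -7, 10, 4; range = 10 − (-7) = 17.
v-values: 11, 8, 2; range = 11 − 2 = 9.
Area = (17 × 9) / 2 = 76.5.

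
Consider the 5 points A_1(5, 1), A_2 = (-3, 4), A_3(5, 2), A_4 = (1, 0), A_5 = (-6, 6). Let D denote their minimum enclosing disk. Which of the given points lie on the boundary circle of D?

A_1, A_5

The minimum enclosing circle of a finite set is fixed by two of the points (as a diameter) or three (as a circumcircle).
The farthest pair is A_1–A_5 with squared distance 146. The circle on this segment as diameter has centre (-0.5, 3.5) and r² = 146/4 = 36.5.
Check A_2: distance² to centre = 6.5 ≤ 36.5, so it lies inside.
All remaining points lie in this disk, and no smaller disk contains both endpoints, so this is the minimum enclosing circle.
The points at distance exactly r from the centre are A_1, A_5 — 2 points.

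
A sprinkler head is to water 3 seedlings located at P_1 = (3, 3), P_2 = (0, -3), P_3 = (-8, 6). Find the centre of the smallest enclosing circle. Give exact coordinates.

Side lengths²: P_1P_2² = 45, P_1P_3² = 130, P_2P_3² = 145.
Since P_2P_3² = 145 < 130 + 45 = 175, the triangle is acute, so the smallest enclosing circle is the circumcircle.
Circumcentre = (-3.1, 2.3), r² = 37.7.
Centre = (-3.1, 2.3).

(-3.1, 2.3)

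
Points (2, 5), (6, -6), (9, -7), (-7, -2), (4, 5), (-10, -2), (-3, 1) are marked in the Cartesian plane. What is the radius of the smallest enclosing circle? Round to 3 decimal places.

9.847

The minimum enclosing circle of a finite set is fixed by two of the points (as a diameter) or three (as a circumcircle).
The minimum enclosing circle is determined by three boundary points: (9, -7), (4, 5), (-10, -2).
Their circumcentre is (-19/58, -223/58) with r² = 163085/1682.
The farthest remaining point (2, 5) is at distance² 140697/1682 ≤ 163085/1682.
r = √(163085/1682) ≈ 9.847.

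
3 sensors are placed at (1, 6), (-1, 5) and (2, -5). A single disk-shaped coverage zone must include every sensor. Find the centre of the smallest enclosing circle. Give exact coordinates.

Call the three points A, B, C in the order given.
Side lengths²: AB² = 5, AC² = 122, BC² = 109.
Since AC² = 122 ≥ 109 + 5 = 114, the angle opposite AC is not acute, so the smallest enclosing circle has AC as diameter.
Centre = midpoint of AC = (1.5, 0.5), r² = 122/4 = 30.5.
Centre = (1.5, 0.5).

(1.5, 0.5)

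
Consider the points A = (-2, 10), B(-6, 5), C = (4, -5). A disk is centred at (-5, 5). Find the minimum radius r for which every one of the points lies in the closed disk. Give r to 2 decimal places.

The required radius is the distance from (-5, 5) to the farthest point.
Squared distances: 34, 1, 181.
Maximum is 181, attained at C.
r = √181 ≈ 13.45.

13.45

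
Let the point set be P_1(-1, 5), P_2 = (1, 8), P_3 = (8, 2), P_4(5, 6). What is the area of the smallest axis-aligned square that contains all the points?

The bounding box has width 9 and height 6.
An axis-aligned square enclosing the set must have side ≥ max(width, height).
So the minimum side is max(9, 6) = 9.
Area = 9² = 81.

81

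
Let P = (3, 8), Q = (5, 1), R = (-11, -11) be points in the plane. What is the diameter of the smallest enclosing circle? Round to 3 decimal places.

Side lengths²: PQ² = 53, PR² = 557, QR² = 400.
Since PR² = 557 ≥ 400 + 53 = 453, the angle opposite PR is not acute, so the smallest enclosing circle has PR as diameter.
Centre = midpoint of PR = (-4, -1.5), r² = 557/4 = 139.25.
Diameter = 2r = 2√(139.25) ≈ 23.601.

23.601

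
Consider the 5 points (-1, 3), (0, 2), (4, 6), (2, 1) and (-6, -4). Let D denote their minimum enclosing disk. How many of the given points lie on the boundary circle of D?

By Welzl's lemma the MEC is supported by two points (diametrically opposite) or three points (on a circumcircle).
The farthest pair is (4, 6)–(-6, -4) with squared distance 200. The circle on this segment as diameter has centre (-1, 1) and r² = 200/4 = 50.
Check (-1, 3): distance² to centre = 4 ≤ 50, so it lies inside.
All remaining points lie in this disk, and no smaller disk contains both endpoints, so this is the minimum enclosing circle.
The points at distance exactly r from the centre are (4, 6), (-6, -4) — 2 points.

2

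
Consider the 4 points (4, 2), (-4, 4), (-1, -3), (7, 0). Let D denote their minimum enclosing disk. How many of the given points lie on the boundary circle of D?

The farthest pair is (-4, 4)–(7, 0) with squared distance 137. The circle on this segment as diameter has centre (1.5, 2) and r² = 137/4 = 34.25.
Check (4, 2): distance² to centre = 6.25 ≤ 34.25, so it lies inside.
All remaining points lie in this disk, and no smaller disk contains both endpoints, so this is the minimum enclosing circle.
The points at distance exactly r from the centre are (-4, 4), (7, 0) — 2 points.

2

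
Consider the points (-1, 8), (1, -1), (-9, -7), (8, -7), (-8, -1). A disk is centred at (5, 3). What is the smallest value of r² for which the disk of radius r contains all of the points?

296

The required radius is the distance from (5, 3) to the farthest point.
Squared distances: 61, 32, 296, 109, 185.
Maximum is 296, attained at (-9, -7).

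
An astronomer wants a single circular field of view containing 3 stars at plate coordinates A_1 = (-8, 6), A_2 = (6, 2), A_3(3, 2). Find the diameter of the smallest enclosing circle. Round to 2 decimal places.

Side lengths²: A_1A_2² = 212, A_1A_3² = 137, A_2A_3² = 9.
Since A_1A_2² = 212 ≥ 137 + 9 = 146, the angle opposite A_1A_2 is not acute, so the smallest enclosing circle has A_1A_2 as diameter.
Centre = midpoint of A_1A_2 = (-1, 4), r² = 212/4 = 53.
Diameter = 2r = 2√53 ≈ 14.56.

14.56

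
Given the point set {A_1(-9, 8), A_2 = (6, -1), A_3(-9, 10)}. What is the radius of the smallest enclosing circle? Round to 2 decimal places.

9.30

Side lengths²: A_1A_2² = 306, A_1A_3² = 4, A_2A_3² = 346.
Since A_2A_3² = 346 ≥ 306 + 4 = 310, the angle opposite A_2A_3 is not acute, so the smallest enclosing circle has A_2A_3 as diameter.
Centre = midpoint of A_2A_3 = (-1.5, 4.5), r² = 346/4 = 86.5.
r = √(86.5) ≈ 9.30.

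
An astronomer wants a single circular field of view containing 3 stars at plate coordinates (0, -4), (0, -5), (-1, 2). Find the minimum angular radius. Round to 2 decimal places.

Call the three points A, B, C in the order given.
Side lengths²: AB² = 1, AC² = 37, BC² = 50.
Since BC² = 50 ≥ 37 + 1 = 38, the angle opposite BC is not acute, so the smallest enclosing circle has BC as diameter.
Centre = midpoint of BC = (-0.5, -1.5), r² = 50/4 = 12.5.
r = √(12.5) ≈ 3.54.

3.54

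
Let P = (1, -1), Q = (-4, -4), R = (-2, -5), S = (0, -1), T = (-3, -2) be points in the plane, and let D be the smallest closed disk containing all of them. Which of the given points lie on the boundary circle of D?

P, Q

The minimum enclosing circle of a finite set is fixed by two of the points (as a diameter) or three (as a circumcircle).
The farthest pair is P–Q with squared distance 34. The circle on this segment as diameter has centre (-1.5, -2.5) and r² = 34/4 = 8.5.
Check R: distance² to centre = 6.5 ≤ 8.5, so it lies inside.
All remaining points lie in this disk, and no smaller disk contains both endpoints, so this is the minimum enclosing circle.
The points at distance exactly r from the centre are P, Q — 2 points.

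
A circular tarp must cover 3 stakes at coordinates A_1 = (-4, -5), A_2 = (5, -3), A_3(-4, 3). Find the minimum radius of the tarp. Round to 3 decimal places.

Side lengths²: A_1A_2² = 85, A_1A_3² = 64, A_2A_3² = 117.
Since A_2A_3² = 117 < 85 + 64 = 149, the triangle is acute, so the smallest enclosing circle is the circumcircle.
Circumcentre = (-1/6, -1), r² = 1105/36.
r = √(1105/36) ≈ 5.540.

5.540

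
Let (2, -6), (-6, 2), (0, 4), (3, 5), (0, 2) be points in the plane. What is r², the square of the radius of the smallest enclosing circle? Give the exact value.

38.125

The minimum enclosing circle of a finite set is fixed by two of the points (as a diameter) or three (as a circumcircle).
The minimum enclosing circle is determined by three boundary points: (2, -6), (-6, 2), (3, 5).
Their circumcentre is (-0.25, -0.25) with r² = 38.125.
The farthest remaining point (0, 4) is at distance² 18.125 ≤ 38.125.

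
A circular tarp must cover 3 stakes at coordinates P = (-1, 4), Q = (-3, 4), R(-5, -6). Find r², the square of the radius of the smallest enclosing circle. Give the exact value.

29

Side lengths²: PQ² = 4, PR² = 116, QR² = 104.
Since PR² = 116 ≥ 104 + 4 = 108, the angle opposite PR is not acute, so the smallest enclosing circle has PR as diameter.
Centre = midpoint of PR = (-3, -1), r² = 116/4 = 29.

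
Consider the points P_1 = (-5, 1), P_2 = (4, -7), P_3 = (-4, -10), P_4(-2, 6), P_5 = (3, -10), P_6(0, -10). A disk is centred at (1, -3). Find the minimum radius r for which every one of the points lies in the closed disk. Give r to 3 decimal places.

The required radius is the distance from (1, -3) to the farthest point.
Squared distances: 52, 25, 74, 90, 53, 50.
Maximum is 90, attained at P_4.
r = √90 ≈ 9.487.

9.487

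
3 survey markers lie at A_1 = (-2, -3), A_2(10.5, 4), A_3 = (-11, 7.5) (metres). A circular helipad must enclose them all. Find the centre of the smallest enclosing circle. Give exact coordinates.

Side lengths²: A_1A_2² = 205.25, A_1A_3² = 191.25, A_2A_3² = 474.5.
Since A_2A_3² = 474.5 ≥ 205.25 + 191.25 = 396.5, the angle opposite A_2A_3 is not acute, so the smallest enclosing circle has A_2A_3 as diameter.
Centre = midpoint of A_2A_3 = (-0.25, 5.75), r² = 474.5/4 = 118.625.
Centre = (-0.25, 5.75).

(-0.25, 5.75)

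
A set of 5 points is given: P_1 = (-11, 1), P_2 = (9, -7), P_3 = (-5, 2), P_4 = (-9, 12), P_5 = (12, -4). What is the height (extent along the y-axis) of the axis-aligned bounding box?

max y = 12, min y = -7, so height = 19.

19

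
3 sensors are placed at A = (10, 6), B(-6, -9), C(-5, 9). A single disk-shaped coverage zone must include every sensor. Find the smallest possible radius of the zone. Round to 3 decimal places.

Side lengths²: AB² = 481, AC² = 234, BC² = 325.
Since AB² = 481 < 325 + 234 = 559, the triangle is acute, so the smallest enclosing circle is the circumcircle.
Circumcentre = (13/14, -5/14), r² = 12025/98.
r = √(12025/98) ≈ 11.077.

11.077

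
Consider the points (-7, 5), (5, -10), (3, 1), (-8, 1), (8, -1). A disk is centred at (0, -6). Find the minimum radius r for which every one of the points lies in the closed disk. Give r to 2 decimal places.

13.04

The required radius is the distance from (0, -6) to the farthest point.
Squared distances: 170, 41, 58, 113, 89.
Maximum is 170, attained at (-7, 5).
r = √170 ≈ 13.04.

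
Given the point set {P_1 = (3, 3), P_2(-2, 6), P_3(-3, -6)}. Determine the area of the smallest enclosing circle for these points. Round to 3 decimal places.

Side lengths²: P_1P_2² = 34, P_1P_3² = 117, P_2P_3² = 145.
Since P_2P_3² = 145 < 117 + 34 = 151, the triangle is acute, so the smallest enclosing circle is the circumcircle.
Circumcentre = (-31/14, -1/42), r² = 32045/882.
Area = π·r² = π·32045/882 ≈ 114.141.

114.141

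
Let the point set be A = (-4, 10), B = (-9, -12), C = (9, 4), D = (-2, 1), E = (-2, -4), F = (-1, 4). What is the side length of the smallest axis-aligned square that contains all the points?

22

The bounding box has width 18 and height 22.
An axis-aligned square enclosing the set must have side ≥ max(width, height).
So the minimum side is max(18, 22) = 22.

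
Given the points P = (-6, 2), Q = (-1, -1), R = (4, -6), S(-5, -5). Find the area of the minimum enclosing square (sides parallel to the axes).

The bounding box has width 10 and height 8.
An axis-aligned square enclosing the set must have side ≥ max(width, height).
So the minimum side is max(10, 8) = 10.
Area = 10² = 100.

100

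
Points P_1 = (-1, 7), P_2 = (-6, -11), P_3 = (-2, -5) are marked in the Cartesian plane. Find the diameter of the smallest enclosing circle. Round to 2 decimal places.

Side lengths²: P_1P_2² = 349, P_1P_3² = 145, P_2P_3² = 52.
Since P_1P_2² = 349 ≥ 145 + 52 = 197, the angle opposite P_1P_2 is not acute, so the smallest enclosing circle has P_1P_2 as diameter.
Centre = midpoint of P_1P_2 = (-3.5, -2), r² = 349/4 = 87.25.
Diameter = 2r = 2√(87.25) ≈ 18.68.

18.68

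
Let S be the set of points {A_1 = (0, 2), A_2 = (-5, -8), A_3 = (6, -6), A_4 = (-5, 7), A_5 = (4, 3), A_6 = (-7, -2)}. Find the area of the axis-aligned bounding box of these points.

x ranges over [-7, 6], width 13.
y ranges over [-8, 7], height 15.
Area = 13 × 15 = 195.

195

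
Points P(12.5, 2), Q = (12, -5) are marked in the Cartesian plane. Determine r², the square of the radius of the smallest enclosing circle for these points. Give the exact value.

12.3125

The smallest circle enclosing two points has them as diameter endpoints.
Centre = midpoint = (12.25, -1.5); r² = |PQ|²/4 = 49.25/4 = 12.3125.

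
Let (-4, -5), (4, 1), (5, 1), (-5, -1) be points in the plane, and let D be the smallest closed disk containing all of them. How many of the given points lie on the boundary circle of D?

3

The minimum enclosing circle is determined by three boundary points: (-4, -5), (5, 1), (-5, -1).
Their circumcentre is (5/14, -25/14) with r² = 2873/98.
The farthest remaining point (4, 1) is at distance² 2061/98 ≤ 2873/98.
The points at distance exactly r from the centre are (-4, -5), (5, 1), (-5, -1) — 3 points.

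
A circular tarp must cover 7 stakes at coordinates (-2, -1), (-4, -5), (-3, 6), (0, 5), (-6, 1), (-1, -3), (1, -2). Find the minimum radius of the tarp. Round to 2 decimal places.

5.53

By Welzl's lemma the MEC is supported by two points (diametrically opposite) or three points (on a circumcircle).
The minimum enclosing circle is determined by three boundary points: (-4, -5), (-3, 6), (0, 5).
Their circumcentre is (-54/17, 8/17) with r² = 8845/289.
The farthest remaining point (1, -2) is at distance² 6805/289 ≤ 8845/289.
r = √(8845/289) ≈ 5.53.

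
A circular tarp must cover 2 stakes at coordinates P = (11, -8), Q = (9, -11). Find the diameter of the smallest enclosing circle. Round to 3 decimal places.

The smallest circle enclosing two points has them as diameter endpoints.
Centre = midpoint = (10, -9.5); r² = |PQ|²/4 = 13/4 = 3.25.
Diameter = 2r = 2√(3.25) ≈ 3.606.

3.606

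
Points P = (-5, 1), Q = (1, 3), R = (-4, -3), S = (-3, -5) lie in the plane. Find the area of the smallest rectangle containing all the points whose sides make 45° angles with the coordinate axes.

In coordinates u = x + y, v = x − y the rectangle is axis-aligned; the map (x,y)→(u,v) scales areas by 2.
u-values: -4, 4, -7, -8; range = 4 − (-8) = 12.
v-values: -6, -2, -1, 2; range = 2 − (-6) = 8.
Area = (12 × 8) / 2 = 48.

48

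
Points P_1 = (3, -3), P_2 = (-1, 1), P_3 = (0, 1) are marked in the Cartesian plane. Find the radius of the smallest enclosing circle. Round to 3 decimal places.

2.828

Side lengths²: P_1P_2² = 32, P_1P_3² = 25, P_2P_3² = 1.
Since P_1P_2² = 32 ≥ 25 + 1 = 26, the angle opposite P_1P_2 is not acute, so the smallest enclosing circle has P_1P_2 as diameter.
Centre = midpoint of P_1P_2 = (1, -1), r² = 32/4 = 8.
r = √8 ≈ 2.828.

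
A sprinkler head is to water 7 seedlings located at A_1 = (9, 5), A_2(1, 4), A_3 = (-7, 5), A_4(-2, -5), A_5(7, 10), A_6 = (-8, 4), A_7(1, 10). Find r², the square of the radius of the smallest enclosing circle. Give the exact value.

By Welzl's lemma the MEC is supported by two points (diametrically opposite) or three points (on a circumcircle).
The minimum enclosing circle is determined by three boundary points: A_4, A_5, A_6.
Their circumcentre is (35/38, 131/38) with r² = 57681/722.
The farthest remaining point A_1 is at distance² 48865/722 ≤ 57681/722.

57681/722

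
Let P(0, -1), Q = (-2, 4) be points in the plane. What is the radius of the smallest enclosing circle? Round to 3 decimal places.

The smallest circle enclosing two points has them as diameter endpoints.
Centre = midpoint = (-1, 1.5); r² = |PQ|²/4 = 29/4 = 7.25.
r = √(7.25) ≈ 2.693.

2.693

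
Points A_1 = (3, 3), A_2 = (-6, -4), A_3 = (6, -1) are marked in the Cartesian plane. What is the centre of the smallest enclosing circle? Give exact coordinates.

(-1/38, -91/38)

Side lengths²: A_1A_2² = 130, A_1A_3² = 25, A_2A_3² = 153.
Since A_2A_3² = 153 < 130 + 25 = 155, the triangle is acute, so the smallest enclosing circle is the circumcircle.
Circumcentre = (-1/38, -91/38), r² = 27625/722.
Centre = (-1/38, -91/38).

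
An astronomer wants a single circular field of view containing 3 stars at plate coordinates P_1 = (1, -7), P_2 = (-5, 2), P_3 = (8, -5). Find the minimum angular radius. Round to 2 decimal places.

Side lengths²: P_1P_2² = 117, P_1P_3² = 53, P_2P_3² = 218.
Since P_2P_3² = 218 ≥ 117 + 53 = 170, the angle opposite P_2P_3 is not acute, so the smallest enclosing circle has P_2P_3 as diameter.
Centre = midpoint of P_2P_3 = (1.5, -1.5), r² = 218/4 = 54.5.
r = √(54.5) ≈ 7.38.

7.38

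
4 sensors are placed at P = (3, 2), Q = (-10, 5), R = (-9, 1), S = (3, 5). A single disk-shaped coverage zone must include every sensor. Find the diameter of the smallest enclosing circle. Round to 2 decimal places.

The minimum enclosing circle of a finite set is fixed by two of the points (as a diameter) or three (as a circumcircle).
The farthest pair is P–Q with squared distance 178. The circle on this segment as diameter has centre (-3.5, 3.5) and r² = 178/4 = 44.5.
Check R: distance² to centre = 36.5 ≤ 44.5, so it lies inside.
All remaining points lie in this disk, and no smaller disk contains both endpoints, so this is the minimum enclosing circle.
Diameter = 2r = 2√(44.5) ≈ 13.34.

13.34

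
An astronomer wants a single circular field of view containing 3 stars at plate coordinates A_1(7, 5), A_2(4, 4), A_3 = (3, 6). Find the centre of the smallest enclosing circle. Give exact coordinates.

Side lengths²: A_1A_2² = 10, A_1A_3² = 17, A_2A_3² = 5.
Since A_1A_3² = 17 ≥ 10 + 5 = 15, the angle opposite A_1A_3 is not acute, so the smallest enclosing circle has A_1A_3 as diameter.
Centre = midpoint of A_1A_3 = (5, 5.5), r² = 17/4 = 4.25.
Centre = (5, 5.5).

(5, 5.5)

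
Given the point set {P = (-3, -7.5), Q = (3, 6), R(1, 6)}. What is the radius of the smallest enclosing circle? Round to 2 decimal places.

7.39

Side lengths²: PQ² = 218.25, PR² = 198.25, QR² = 4.
Since PQ² = 218.25 ≥ 198.25 + 4 = 202.25, the angle opposite PQ is not acute, so the smallest enclosing circle has PQ as diameter.
Centre = midpoint of PQ = (0, -0.75), r² = 218.25/4 = 54.5625.
r = √(54.5625) ≈ 7.39.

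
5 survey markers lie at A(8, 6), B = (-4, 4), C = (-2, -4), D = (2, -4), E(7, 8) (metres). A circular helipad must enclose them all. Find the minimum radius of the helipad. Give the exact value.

7.5

By Welzl's lemma the MEC is supported by two points (diametrically opposite) or three points (on a circumcircle).
The farthest pair is C–E with squared distance 225. The circle on this segment as diameter has centre (2.5, 2) and r² = 225/4 = 56.25.
Check A: distance² to centre = 46.25 ≤ 56.25, so it lies inside.
All remaining points lie in this disk, and no smaller disk contains both endpoints, so this is the minimum enclosing circle.
r = √(56.25) = 7.5.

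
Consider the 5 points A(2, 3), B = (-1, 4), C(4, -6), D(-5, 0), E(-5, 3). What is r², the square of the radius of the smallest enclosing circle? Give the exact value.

The farthest pair is C–E with squared distance 162. The circle on this segment as diameter has centre (-0.5, -1.5) and r² = 162/4 = 40.5.
Check A: distance² to centre = 26.5 ≤ 40.5, so it lies inside.
All remaining points lie in this disk, and no smaller disk contains both endpoints, so this is the minimum enclosing circle.

40.5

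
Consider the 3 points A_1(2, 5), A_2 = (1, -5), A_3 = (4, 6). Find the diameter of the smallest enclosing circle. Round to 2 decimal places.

Side lengths²: A_1A_2² = 101, A_1A_3² = 5, A_2A_3² = 130.
Since A_2A_3² = 130 ≥ 101 + 5 = 106, the angle opposite A_2A_3 is not acute, so the smallest enclosing circle has A_2A_3 as diameter.
Centre = midpoint of A_2A_3 = (2.5, 0.5), r² = 130/4 = 32.5.
Diameter = 2r = 2√(32.5) ≈ 11.40.

11.40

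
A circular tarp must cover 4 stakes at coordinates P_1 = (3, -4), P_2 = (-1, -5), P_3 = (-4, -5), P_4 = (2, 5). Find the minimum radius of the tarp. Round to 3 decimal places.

By Welzl's lemma the MEC is supported by two points (diametrically opposite) or three points (on a circumcircle).
The farthest pair is P_3–P_4 with squared distance 136. The circle on this segment as diameter has centre (-1, 0) and r² = 136/4 = 34.
Check P_1: distance² to centre = 32 ≤ 34, so it lies inside.
All remaining points lie in this disk, and no smaller disk contains both endpoints, so this is the minimum enclosing circle.
r = √34 ≈ 5.831.

5.831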